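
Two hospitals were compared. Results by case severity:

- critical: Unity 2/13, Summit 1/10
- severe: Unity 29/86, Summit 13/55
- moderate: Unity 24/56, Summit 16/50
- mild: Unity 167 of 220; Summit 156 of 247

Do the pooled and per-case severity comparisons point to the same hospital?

Yes

Critical: Unity 2/13 = 15.4%, Summit 1/10 = 10.0% → Unity
Severe: Unity 29/86 = 33.7%, Summit 13/55 = 23.6% → Unity
Moderate: Unity 24/56 = 42.9%, Summit 16/50 = 32.0% → Unity
Mild: Unity 167/220 = 75.9%, Summit 156/247 = 63.2% → Unity
Overall: Unity 222/375 = 59.2%, Summit 186/362 = 51.4% → Unity
Unity wins overall and in every case group — no reversal.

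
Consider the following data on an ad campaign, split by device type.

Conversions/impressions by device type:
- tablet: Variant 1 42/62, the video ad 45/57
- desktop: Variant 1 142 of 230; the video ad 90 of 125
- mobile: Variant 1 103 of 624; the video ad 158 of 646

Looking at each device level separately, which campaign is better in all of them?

the video ad

Tablet: Variant 1 42/62 = 67.7%, the video ad 45/57 = 78.9% → the video ad
Desktop: Variant 1 142/230 = 61.7%, the video ad 90/125 = 72.0% → the video ad
Mobile: Variant 1 103/624 = 16.5%, the video ad 158/646 = 24.5% → the video ad
The video ad has the higher rate in all 3 groups.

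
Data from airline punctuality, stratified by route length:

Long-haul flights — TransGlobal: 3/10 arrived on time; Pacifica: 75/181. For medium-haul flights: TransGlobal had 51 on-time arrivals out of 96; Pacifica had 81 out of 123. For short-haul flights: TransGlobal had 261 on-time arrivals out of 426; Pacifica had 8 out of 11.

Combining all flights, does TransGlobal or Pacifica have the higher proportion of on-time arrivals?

TransGlobal

Long-haul: TransGlobal 3/10 = 30.0%, Pacifica 75/181 = 41.4% → Pacifica
Medium-haul: TransGlobal 51/96 = 53.1%, Pacifica 81/123 = 65.9% → Pacifica
Short-haul: TransGlobal 261/426 = 61.3%, Pacifica 8/11 = 72.7% → Pacifica
Overall: TransGlobal 315/532 = 59.2%, Pacifica 164/315 = 52.1% → TransGlobal
(Pacifica wins every route group but TransGlobal wins overall — Pacifica's flights skew toward the low-rate long-haul group.)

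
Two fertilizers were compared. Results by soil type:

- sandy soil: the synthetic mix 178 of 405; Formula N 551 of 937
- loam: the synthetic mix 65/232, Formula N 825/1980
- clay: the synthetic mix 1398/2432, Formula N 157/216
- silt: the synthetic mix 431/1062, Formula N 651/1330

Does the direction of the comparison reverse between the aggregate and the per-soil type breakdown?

Sandy soil: the synthetic mix 178/405 = 44.0%, Formula N 551/937 = 58.8% → Formula N
Loam: the synthetic mix 65/232 = 28.0%, Formula N 825/1980 = 41.7% → Formula N
Clay: the synthetic mix 1398/2432 = 57.5%, Formula N 157/216 = 72.7% → Formula N
Silt: the synthetic mix 431/1062 = 40.6%, Formula N 651/1330 = 48.9% → Formula N
Overall: the synthetic mix 2072/4131 = 50.2%, Formula N 2184/4463 = 48.9% → the synthetic mix
Formula N wins each soil group but the synthetic mix wins overall — the comparison reverses. Formula N's plots skew toward loam, which has a lower base rate.

Yes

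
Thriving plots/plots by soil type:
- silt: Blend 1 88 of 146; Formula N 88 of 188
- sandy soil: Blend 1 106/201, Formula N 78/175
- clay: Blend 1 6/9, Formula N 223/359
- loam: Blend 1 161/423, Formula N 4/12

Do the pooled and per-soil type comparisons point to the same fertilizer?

No

Silt: Blend 1 88/146 = 60.3%, Formula N 88/188 = 46.8% → Blend 1
Sandy soil: Blend 1 106/201 = 52.7%, Formula N 78/175 = 44.6% → Blend 1
Clay: Blend 1 6/9 = 66.7%, Formula N 223/359 = 62.1% → Blend 1
Loam: Blend 1 161/423 = 38.1%, Formula N 4/12 = 33.3% → Blend 1
Overall: Blend 1 361/779 = 46.3%, Formula N 393/734 = 53.5% → Formula N
Blend 1 wins each soil group but Formula N wins overall — the comparison reverses. Blend 1's plots skew toward loam, which has a lower base rate.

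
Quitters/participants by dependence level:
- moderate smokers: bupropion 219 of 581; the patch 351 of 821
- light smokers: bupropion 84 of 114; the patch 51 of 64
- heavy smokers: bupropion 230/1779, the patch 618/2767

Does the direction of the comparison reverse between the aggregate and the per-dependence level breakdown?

Moderate smokers: bupropion 219/581 = 37.7%, the patch 351/821 = 42.8% → the patch
Light smokers: bupropion 84/114 = 73.7%, the patch 51/64 = 79.7% → the patch
Heavy smokers: bupropion 230/1779 = 12.9%, the patch 618/2767 = 22.3% → the patch
Overall: bupropion 533/2474 = 21.5%, the patch 1020/3652 = 27.9% → the patch
The patch wins overall and in every dependence group — no reversal.

No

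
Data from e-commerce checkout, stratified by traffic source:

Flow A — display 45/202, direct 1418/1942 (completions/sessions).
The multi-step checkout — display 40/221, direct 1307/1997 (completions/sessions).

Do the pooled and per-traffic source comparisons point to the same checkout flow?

Display: Flow A 45/202 = 22.3%, the multi-step checkout 40/221 = 18.1% → Flow A
Direct: Flow A 1418/1942 = 73.0%, the multi-step checkout 1307/1997 = 65.4% → Flow A
Overall: Flow A 1463/2144 = 68.2%, the multi-step checkout 1347/2218 = 60.7% → Flow A
Flow A wins overall and in every traffic group — no reversal.

Yes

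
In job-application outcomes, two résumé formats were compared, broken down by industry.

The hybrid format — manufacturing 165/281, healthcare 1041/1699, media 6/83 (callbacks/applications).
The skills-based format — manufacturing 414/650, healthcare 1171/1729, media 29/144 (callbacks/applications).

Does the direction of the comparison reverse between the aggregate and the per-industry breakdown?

No

Manufacturing: the hybrid format 165/281 = 58.7%, the skills-based format 414/650 = 63.7% → the skills-based format
Healthcare: the hybrid format 1041/1699 = 61.3%, the skills-based format 1171/1729 = 67.7% → the skills-based format
Media: the hybrid format 6/83 = 7.2%, the skills-based format 29/144 = 20.1% → the skills-based format
Overall: the hybrid format 1212/2063 = 58.7%, the skills-based format 1614/2523 = 64.0% → the skills-based format
The skills-based format wins overall and in every industry group — no reversal.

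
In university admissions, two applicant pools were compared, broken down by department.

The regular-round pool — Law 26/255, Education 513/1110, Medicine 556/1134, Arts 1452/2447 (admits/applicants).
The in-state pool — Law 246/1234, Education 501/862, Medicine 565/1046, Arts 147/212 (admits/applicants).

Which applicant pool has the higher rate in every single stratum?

the in-state pool

Law: the regular-round pool 26/255 = 10.2%, the in-state pool 246/1234 = 19.9% → the in-state pool
Education: the regular-round pool 513/1110 = 46.2%, the in-state pool 501/862 = 58.1% → the in-state pool
Medicine: the regular-round pool 556/1134 = 49.0%, the in-state pool 565/1046 = 54.0% → the in-state pool
Arts: the regular-round pool 1452/2447 = 59.3%, the in-state pool 147/212 = 69.3% → the in-state pool
The in-state pool has the higher rate in all 4 groups.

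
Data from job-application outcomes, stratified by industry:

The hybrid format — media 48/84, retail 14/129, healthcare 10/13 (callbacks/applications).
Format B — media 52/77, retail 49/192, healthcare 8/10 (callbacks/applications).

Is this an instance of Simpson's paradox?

Media: the hybrid format 48/84 = 57.1%, Format B 52/77 = 67.5% → Format B
Retail: the hybrid format 14/129 = 10.9%, Format B 49/192 = 25.5% → Format B
Healthcare: the hybrid format 10/13 = 76.9%, Format B 8/10 = 80.0% → Format B
Overall: the hybrid format 72/226 = 31.9%, Format B 109/279 = 39.1% → Format B
Format B wins overall and in every industry group — no reversal.

No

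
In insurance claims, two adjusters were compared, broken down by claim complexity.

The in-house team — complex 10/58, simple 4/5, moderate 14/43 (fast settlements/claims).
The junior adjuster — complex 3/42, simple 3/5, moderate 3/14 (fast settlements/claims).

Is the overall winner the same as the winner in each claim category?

Yes

Complex: the in-house team 10/58 = 17.2%, the junior adjuster 3/42 = 7.1% → the in-house team
Simple: the in-house team 4/5 = 80.0%, the junior adjuster 3/5 = 60.0% → the in-house team
Moderate: the in-house team 14/43 = 32.6%, the junior adjuster 3/14 = 21.4% → the in-house team
Overall: the in-house team 28/106 = 26.4%, the junior adjuster 9/61 = 14.8% → the in-house team
The in-house team wins overall and in every claim group — no reversal.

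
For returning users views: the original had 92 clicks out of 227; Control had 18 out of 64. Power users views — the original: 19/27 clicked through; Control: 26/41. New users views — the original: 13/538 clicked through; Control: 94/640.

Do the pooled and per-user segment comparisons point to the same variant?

Returning users: the original 92/227 = 40.5%, Control 18/64 = 28.1% → the original
Power users: the original 19/27 = 70.4%, Control 26/41 = 63.4% → the original
New users: the original 13/538 = 2.4%, Control 94/640 = 14.7% → Control
Overall: the original 124/792 = 15.7%, Control 138/745 = 18.5% → Control
Neither sweeps: the original wins 2 of 3 groups, Control wins 1. Control wins overall but not every group — no Simpson reversal.

No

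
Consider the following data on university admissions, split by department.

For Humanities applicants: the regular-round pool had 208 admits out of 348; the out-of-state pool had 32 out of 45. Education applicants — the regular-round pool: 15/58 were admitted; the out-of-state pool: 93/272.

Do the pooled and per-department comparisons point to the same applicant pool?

No

Humanities: the regular-round pool 208/348 = 59.8%, the out-of-state pool 32/45 = 71.1% → the out-of-state pool
Education: the regular-round pool 15/58 = 25.9%, the out-of-state pool 93/272 = 34.2% → the out-of-state pool
Overall: the regular-round pool 223/406 = 54.9%, the out-of-state pool 125/317 = 39.4% → the regular-round pool
The out-of-state pool wins each department group but the regular-round pool wins overall — the comparison reverses. The out-of-state pool's applicants skew toward Education, which has a lower base rate.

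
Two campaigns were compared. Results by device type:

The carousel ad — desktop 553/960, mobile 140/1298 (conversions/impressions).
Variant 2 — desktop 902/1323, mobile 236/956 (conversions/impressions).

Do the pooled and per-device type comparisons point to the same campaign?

Yes

Desktop: the carousel ad 553/960 = 57.6%, Variant 2 902/1323 = 68.2% → Variant 2
Mobile: the carousel ad 140/1298 = 10.8%, Variant 2 236/956 = 24.7% → Variant 2
Overall: the carousel ad 693/2258 = 30.7%, Variant 2 1138/2279 = 49.9% → Variant 2
Variant 2 wins overall and in every device group — no reversal.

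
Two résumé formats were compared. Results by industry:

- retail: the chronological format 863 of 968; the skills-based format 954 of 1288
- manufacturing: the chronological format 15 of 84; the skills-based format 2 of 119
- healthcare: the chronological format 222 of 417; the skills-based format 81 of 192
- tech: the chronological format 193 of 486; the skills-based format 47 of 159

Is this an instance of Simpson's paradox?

Retail: the chronological format 863/968 = 89.2%, the skills-based format 954/1288 = 74.1% → the chronological format
Manufacturing: the chronological format 15/84 = 17.9%, the skills-based format 2/119 = 1.7% → the chronological format
Healthcare: the chronological format 222/417 = 53.2%, the skills-based format 81/192 = 42.2% → the chronological format
Tech: the chronological format 193/486 = 39.7%, the skills-based format 47/159 = 29.6% → the chronological format
Overall: the chronological format 1293/1955 = 66.1%, the skills-based format 1084/1758 = 61.7% → the chronological format
The chronological format wins overall and in every industry group — no reversal.

No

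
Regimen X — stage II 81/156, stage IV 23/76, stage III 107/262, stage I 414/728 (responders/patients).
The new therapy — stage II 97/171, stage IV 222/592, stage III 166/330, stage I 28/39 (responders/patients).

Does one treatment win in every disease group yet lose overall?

Stage II: Regimen X 81/156 = 51.9%, the new therapy 97/171 = 56.7% → the new therapy
Stage IV: Regimen X 23/76 = 30.3%, the new therapy 222/592 = 37.5% → the new therapy
Stage III: Regimen X 107/262 = 40.8%, the new therapy 166/330 = 50.3% → the new therapy
Stage I: Regimen X 414/728 = 56.9%, the new therapy 28/39 = 71.8% → the new therapy
Overall: Regimen X 625/1222 = 51.1%, the new therapy 513/1132 = 45.3% → Regimen X
The new therapy wins each disease group but Regimen X wins overall — the comparison reverses. The new therapy's patients skew toward stage IV, which has a lower base rate.

Yes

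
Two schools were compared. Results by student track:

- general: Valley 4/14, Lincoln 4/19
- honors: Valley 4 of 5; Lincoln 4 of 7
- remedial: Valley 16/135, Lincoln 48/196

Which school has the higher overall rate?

Lincoln

General: Valley 4/14 = 28.6%, Lincoln 4/19 = 21.1% → Valley
Honors: Valley 4/5 = 80.0%, Lincoln 4/7 = 57.1% → Valley
Remedial: Valley 16/135 = 11.9%, Lincoln 48/196 = 24.5% → Lincoln
Overall: Valley 24/154 = 15.6%, Lincoln 56/222 = 25.2% → Lincoln
(Neither sweeps every student group, but Lincoln has the higher pooled rate.)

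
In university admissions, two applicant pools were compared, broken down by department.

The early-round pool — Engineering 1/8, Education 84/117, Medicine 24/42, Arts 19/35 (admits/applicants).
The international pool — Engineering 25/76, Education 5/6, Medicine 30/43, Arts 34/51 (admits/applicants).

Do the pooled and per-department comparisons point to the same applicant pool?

Engineering: the early-round pool 1/8 = 12.5%, the international pool 25/76 = 32.9% → the international pool
Education: the early-round pool 84/117 = 71.8%, the international pool 5/6 = 83.3% → the international pool
Medicine: the early-round pool 24/42 = 57.1%, the international pool 30/43 = 69.8% → the international pool
Arts: the early-round pool 19/35 = 54.3%, the international pool 34/51 = 66.7% → the international pool
Overall: the early-round pool 128/202 = 63.4%, the international pool 94/176 = 53.4% → the early-round pool
The international pool wins each department group but the early-round pool wins overall — the comparison reverses. The international pool's applicants skew toward Engineering, which has a lower base rate.

No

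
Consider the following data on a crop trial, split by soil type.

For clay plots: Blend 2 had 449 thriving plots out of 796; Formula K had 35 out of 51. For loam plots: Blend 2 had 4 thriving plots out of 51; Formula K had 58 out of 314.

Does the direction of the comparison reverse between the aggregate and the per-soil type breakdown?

Yes

Clay: Blend 2 449/796 = 56.4%, Formula K 35/51 = 68.6% → Formula K
Loam: Blend 2 4/51 = 7.8%, Formula K 58/314 = 18.5% → Formula K
Overall: Blend 2 453/847 = 53.5%, Formula K 93/365 = 25.5% → Blend 2
Formula K wins each soil group but Blend 2 wins overall — the comparison reverses. Formula K's plots skew toward loam, which has a lower base rate.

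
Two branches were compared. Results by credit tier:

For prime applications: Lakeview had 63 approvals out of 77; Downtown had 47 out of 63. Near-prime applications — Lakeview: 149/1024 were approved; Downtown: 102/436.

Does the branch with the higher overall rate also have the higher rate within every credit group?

Prime: Lakeview 63/77 = 81.8%, Downtown 47/63 = 74.6% → Lakeview
Near-prime: Lakeview 149/1024 = 14.6%, Downtown 102/436 = 23.4% → Downtown
Overall: Lakeview 212/1101 = 19.3%, Downtown 149/499 = 29.9% → Downtown
Neither sweeps: Lakeview wins 1 of 2 groups, Downtown wins 1. Downtown wins overall but not every group — no Simpson reversal.

No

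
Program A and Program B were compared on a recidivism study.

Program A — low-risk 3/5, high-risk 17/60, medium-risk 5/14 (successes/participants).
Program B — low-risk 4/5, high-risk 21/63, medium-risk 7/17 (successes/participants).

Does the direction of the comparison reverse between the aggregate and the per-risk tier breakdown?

No

Low-risk: Program A 3/5 = 60.0%, Program B 4/5 = 80.0% → Program B
High-risk: Program A 17/60 = 28.3%, Program B 21/63 = 33.3% → Program B
Medium-risk: Program A 5/14 = 35.7%, Program B 7/17 = 41.2% → Program B
Overall: Program A 25/79 = 31.6%, Program B 32/85 = 37.6% → Program B
Program B wins overall and in every risk group — no reversal.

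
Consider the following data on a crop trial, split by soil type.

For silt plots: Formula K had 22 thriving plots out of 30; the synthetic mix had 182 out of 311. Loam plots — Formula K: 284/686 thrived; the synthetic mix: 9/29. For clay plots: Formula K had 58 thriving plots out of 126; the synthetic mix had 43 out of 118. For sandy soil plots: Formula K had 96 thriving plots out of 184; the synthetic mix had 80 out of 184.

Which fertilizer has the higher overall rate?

Silt: Formula K 22/30 = 73.3%, the synthetic mix 182/311 = 58.5% → Formula K
Loam: Formula K 284/686 = 41.4%, the synthetic mix 9/29 = 31.0% → Formula K
Clay: Formula K 58/126 = 46.0%, the synthetic mix 43/118 = 36.4% → Formula K
Sandy soil: Formula K 96/184 = 52.2%, the synthetic mix 80/184 = 43.5% → Formula K
Overall: Formula K 460/1026 = 44.8%, the synthetic mix 314/642 = 48.9% → the synthetic mix
(Formula K wins every soil group but the synthetic mix wins overall — Formula K's plots skew toward the low-rate loam group.)

the synthetic mix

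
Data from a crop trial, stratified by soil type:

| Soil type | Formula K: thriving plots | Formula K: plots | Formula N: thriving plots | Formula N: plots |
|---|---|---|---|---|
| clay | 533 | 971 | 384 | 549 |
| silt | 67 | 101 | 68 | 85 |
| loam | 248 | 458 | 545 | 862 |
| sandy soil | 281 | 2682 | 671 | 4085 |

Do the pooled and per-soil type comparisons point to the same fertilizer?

Yes

Clay: Formula K 533/971 = 54.9%, Formula N 384/549 = 69.9% → Formula N
Silt: Formula K 67/101 = 66.3%, Formula N 68/85 = 80.0% → Formula N
Loam: Formula K 248/458 = 54.1%, Formula N 545/862 = 63.2% → Formula N
Sandy soil: Formula K 281/2682 = 10.5%, Formula N 671/4085 = 16.4% → Formula N
Overall: Formula K 1129/4212 = 26.8%, Formula N 1668/5581 = 29.9% → Formula N
Formula N wins overall and in every soil group — no reversal.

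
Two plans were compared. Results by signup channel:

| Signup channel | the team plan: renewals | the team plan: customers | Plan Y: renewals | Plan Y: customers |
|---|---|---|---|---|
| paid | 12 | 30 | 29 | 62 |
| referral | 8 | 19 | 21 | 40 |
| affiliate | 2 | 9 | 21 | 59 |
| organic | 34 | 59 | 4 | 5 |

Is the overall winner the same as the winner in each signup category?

Paid: the team plan 12/30 = 40.0%, Plan Y 29/62 = 46.8% → Plan Y
Referral: the team plan 8/19 = 42.1%, Plan Y 21/40 = 52.5% → Plan Y
Affiliate: the team plan 2/9 = 22.2%, Plan Y 21/59 = 35.6% → Plan Y
Organic: the team plan 34/59 = 57.6%, Plan Y 4/5 = 80.0% → Plan Y
Overall: the team plan 56/117 = 47.9%, Plan Y 75/166 = 45.2% → the team plan
Plan Y wins each signup group but the team plan wins overall — the comparison reverses. Plan Y's customers skew toward affiliate, which has a lower base rate.

No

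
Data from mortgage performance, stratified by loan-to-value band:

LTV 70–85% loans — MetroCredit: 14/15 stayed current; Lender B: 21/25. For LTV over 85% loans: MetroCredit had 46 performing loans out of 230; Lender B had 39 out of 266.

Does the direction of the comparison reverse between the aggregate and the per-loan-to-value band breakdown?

LTV 70–85%: MetroCredit 14/15 = 93.3%, Lender B 21/25 = 84.0% → MetroCredit
LTV over 85%: MetroCredit 46/230 = 20.0%, Lender B 39/266 = 14.7% → MetroCredit
Overall: MetroCredit 60/245 = 24.5%, Lender B 60/291 = 20.6% → MetroCredit
MetroCredit wins overall and in every loan-to-value group — no reversal.

No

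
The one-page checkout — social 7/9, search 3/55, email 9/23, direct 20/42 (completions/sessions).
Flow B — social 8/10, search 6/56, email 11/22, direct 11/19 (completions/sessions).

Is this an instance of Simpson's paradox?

No

Social: the one-page checkout 7/9 = 77.8%, Flow B 8/10 = 80.0% → Flow B
Search: the one-page checkout 3/55 = 5.5%, Flow B 6/56 = 10.7% → Flow B
Email: the one-page checkout 9/23 = 39.1%, Flow B 11/22 = 50.0% → Flow B
Direct: the one-page checkout 20/42 = 47.6%, Flow B 11/19 = 57.9% → Flow B
Overall: the one-page checkout 39/129 = 30.2%, Flow B 36/107 = 33.6% → Flow B
Flow B wins overall and in every traffic group — no reversal.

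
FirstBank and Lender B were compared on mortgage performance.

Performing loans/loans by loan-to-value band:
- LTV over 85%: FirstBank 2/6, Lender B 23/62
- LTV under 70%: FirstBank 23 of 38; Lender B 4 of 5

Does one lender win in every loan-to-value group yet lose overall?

LTV over 85%: FirstBank 2/6 = 33.3%, Lender B 23/62 = 37.1% → Lender B
LTV under 70%: FirstBank 23/38 = 60.5%, Lender B 4/5 = 80.0% → Lender B
Overall: FirstBank 25/44 = 56.8%, Lender B 27/67 = 40.3% → FirstBank
Lender B wins each loan-to-value group but FirstBank wins overall — the comparison reverses. Lender B's loans skew toward LTV over 85%, which has a lower base rate.

Yes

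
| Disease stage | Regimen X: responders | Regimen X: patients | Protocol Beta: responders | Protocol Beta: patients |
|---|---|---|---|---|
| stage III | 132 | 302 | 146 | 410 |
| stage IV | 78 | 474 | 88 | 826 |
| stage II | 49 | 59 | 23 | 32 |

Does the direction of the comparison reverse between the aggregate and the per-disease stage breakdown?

Stage III: Regimen X 132/302 = 43.7%, Protocol Beta 146/410 = 35.6% → Regimen X
Stage IV: Regimen X 78/474 = 16.5%, Protocol Beta 88/826 = 10.7% → Regimen X
Stage II: Regimen X 49/59 = 83.1%, Protocol Beta 23/32 = 71.9% → Regimen X
Overall: Regimen X 259/835 = 31.0%, Protocol Beta 257/1268 = 20.3% → Regimen X
Regimen X wins overall and in every disease group — no reversal.

No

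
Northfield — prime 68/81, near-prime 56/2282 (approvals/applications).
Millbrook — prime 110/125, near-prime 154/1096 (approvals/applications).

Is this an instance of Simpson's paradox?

Prime: Northfield 68/81 = 84.0%, Millbrook 110/125 = 88.0% → Millbrook
Near-prime: Northfield 56/2282 = 2.5%, Millbrook 154/1096 = 14.1% → Millbrook
Overall: Northfield 124/2363 = 5.2%, Millbrook 264/1221 = 21.6% → Millbrook
Millbrook wins overall and in every credit group — no reversal.

No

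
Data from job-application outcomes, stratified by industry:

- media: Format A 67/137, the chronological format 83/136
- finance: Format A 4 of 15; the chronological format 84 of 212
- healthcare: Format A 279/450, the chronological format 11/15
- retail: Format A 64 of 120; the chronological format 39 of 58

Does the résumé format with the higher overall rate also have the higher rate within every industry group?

Media: Format A 67/137 = 48.9%, the chronological format 83/136 = 61.0% → the chronological format
Finance: Format A 4/15 = 26.7%, the chronological format 84/212 = 39.6% → the chronological format
Healthcare: Format A 279/450 = 62.0%, the chronological format 11/15 = 73.3% → the chronological format
Retail: Format A 64/120 = 53.3%, the chronological format 39/58 = 67.2% → the chronological format
Overall: Format A 414/722 = 57.3%, the chronological format 217/421 = 51.5% → Format A
The chronological format wins each industry group but Format A wins overall — the comparison reverses. The chronological format's applications skew toward finance, which has a lower base rate.

No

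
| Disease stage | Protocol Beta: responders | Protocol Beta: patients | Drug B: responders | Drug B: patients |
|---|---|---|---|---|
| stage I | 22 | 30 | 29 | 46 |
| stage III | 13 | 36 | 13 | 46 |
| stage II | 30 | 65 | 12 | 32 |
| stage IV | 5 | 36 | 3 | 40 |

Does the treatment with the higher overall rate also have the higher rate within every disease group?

Stage I: Protocol Beta 22/30 = 73.3%, Drug B 29/46 = 63.0% → Protocol Beta
Stage III: Protocol Beta 13/36 = 36.1%, Drug B 13/46 = 28.3% → Protocol Beta
Stage II: Protocol Beta 30/65 = 46.2%, Drug B 12/32 = 37.5% → Protocol Beta
Stage IV: Protocol Beta 5/36 = 13.9%, Drug B 3/40 = 7.5% → Protocol Beta
Overall: Protocol Beta 70/167 = 41.9%, Drug B 57/164 = 34.8% → Protocol Beta
Protocol Beta wins overall and in every disease group — no reversal.

Yes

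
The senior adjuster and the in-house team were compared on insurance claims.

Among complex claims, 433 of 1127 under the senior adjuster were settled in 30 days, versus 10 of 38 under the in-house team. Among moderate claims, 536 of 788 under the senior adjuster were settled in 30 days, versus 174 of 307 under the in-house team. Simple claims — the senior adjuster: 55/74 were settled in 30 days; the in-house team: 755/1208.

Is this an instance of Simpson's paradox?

Yes

Complex: the senior adjuster 433/1127 = 38.4%, the in-house team 10/38 = 26.3% → the senior adjuster
Moderate: the senior adjuster 536/788 = 68.0%, the in-house team 174/307 = 56.7% → the senior adjuster
Simple: the senior adjuster 55/74 = 74.3%, the in-house team 755/1208 = 62.5% → the senior adjuster
Overall: the senior adjuster 1024/1989 = 51.5%, the in-house team 939/1553 = 60.5% → the in-house team
The senior adjuster wins each claim group but the in-house team wins overall — the comparison reverses. The senior adjuster's claims skew toward complex, which has a lower base rate.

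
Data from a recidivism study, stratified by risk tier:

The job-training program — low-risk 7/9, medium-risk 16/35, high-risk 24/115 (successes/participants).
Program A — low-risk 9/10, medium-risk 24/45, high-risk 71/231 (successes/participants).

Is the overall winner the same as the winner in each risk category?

Yes

Low-risk: the job-training program 7/9 = 77.8%, Program A 9/10 = 90.0% → Program A
Medium-risk: the job-training program 16/35 = 45.7%, Program A 24/45 = 53.3% → Program A
High-risk: the job-training program 24/115 = 20.9%, Program A 71/231 = 30.7% → Program A
Overall: the job-training program 47/159 = 29.6%, Program A 104/286 = 36.4% → Program A
Program A wins overall and in every risk group — no reversal.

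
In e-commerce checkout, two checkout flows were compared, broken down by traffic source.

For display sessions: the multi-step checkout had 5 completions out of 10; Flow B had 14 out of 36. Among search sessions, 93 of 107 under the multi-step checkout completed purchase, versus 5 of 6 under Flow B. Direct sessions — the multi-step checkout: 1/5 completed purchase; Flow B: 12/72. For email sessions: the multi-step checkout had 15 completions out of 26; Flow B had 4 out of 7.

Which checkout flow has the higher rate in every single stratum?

Display: the multi-step checkout 5/10 = 50.0%, Flow B 14/36 = 38.9% → the multi-step checkout
Search: the multi-step checkout 93/107 = 86.9%, Flow B 5/6 = 83.3% → the multi-step checkout
Direct: the multi-step checkout 1/5 = 20.0%, Flow B 12/72 = 16.7% → the multi-step checkout
Email: the multi-step checkout 15/26 = 57.7%, Flow B 4/7 = 57.1% → the multi-step checkout
The multi-step checkout has the higher rate in all 4 groups.

the multi-step checkout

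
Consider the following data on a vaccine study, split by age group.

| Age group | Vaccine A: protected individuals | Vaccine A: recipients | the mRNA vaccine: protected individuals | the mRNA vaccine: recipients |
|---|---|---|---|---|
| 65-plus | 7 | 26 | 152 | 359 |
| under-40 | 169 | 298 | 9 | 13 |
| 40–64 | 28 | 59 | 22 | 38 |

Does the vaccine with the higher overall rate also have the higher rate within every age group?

No

65-plus: Vaccine A 7/26 = 26.9%, the mRNA vaccine 152/359 = 42.3% → the mRNA vaccine
Under-40: Vaccine A 169/298 = 56.7%, the mRNA vaccine 9/13 = 69.2% → the mRNA vaccine
40–64: Vaccine A 28/59 = 47.5%, the mRNA vaccine 22/38 = 57.9% → the mRNA vaccine
Overall: Vaccine A 204/383 = 53.3%, the mRNA vaccine 183/410 = 44.6% → Vaccine A
The mRNA vaccine wins each age group but Vaccine A wins overall — the comparison reverses. The mRNA vaccine's recipients skew toward 65-plus, which has a lower base rate.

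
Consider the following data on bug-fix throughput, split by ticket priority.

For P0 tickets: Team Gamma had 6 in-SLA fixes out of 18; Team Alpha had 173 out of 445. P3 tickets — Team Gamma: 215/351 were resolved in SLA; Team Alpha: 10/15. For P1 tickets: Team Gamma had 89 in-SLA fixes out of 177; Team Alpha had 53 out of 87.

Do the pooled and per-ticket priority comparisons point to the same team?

No

P0: Team Gamma 6/18 = 33.3%, Team Alpha 173/445 = 38.9% → Team Alpha
P3: Team Gamma 215/351 = 61.3%, Team Alpha 10/15 = 66.7% → Team Alpha
P1: Team Gamma 89/177 = 50.3%, Team Alpha 53/87 = 60.9% → Team Alpha
Overall: Team Gamma 310/546 = 56.8%, Team Alpha 236/547 = 43.1% → Team Gamma
Team Alpha wins each ticket group but Team Gamma wins overall — the comparison reverses. Team Alpha's tickets skew toward P0, which has a lower base rate.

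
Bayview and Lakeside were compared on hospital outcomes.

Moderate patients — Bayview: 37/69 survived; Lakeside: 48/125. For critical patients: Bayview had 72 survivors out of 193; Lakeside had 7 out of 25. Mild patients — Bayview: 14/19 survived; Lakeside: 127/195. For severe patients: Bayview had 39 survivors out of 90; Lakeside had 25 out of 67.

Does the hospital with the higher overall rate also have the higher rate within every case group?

No

Moderate: Bayview 37/69 = 53.6%, Lakeside 48/125 = 38.4% → Bayview
Critical: Bayview 72/193 = 37.3%, Lakeside 7/25 = 28.0% → Bayview
Mild: Bayview 14/19 = 73.7%, Lakeside 127/195 = 65.1% → Bayview
Severe: Bayview 39/90 = 43.3%, Lakeside 25/67 = 37.3% → Bayview
Overall: Bayview 162/371 = 43.7%, Lakeside 207/412 = 50.2% → Lakeside
Bayview wins each case group but Lakeside wins overall — the comparison reverses. Bayview's patients skew toward critical, which has a lower base rate.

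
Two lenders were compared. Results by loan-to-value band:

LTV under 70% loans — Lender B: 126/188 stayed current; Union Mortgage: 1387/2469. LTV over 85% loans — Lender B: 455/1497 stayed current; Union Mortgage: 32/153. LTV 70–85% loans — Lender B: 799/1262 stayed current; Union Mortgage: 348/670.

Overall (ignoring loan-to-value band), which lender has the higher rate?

Union Mortgage

LTV under 70%: Lender B 126/188 = 67.0%, Union Mortgage 1387/2469 = 56.2% → Lender B
LTV over 85%: Lender B 455/1497 = 30.4%, Union Mortgage 32/153 = 20.9% → Lender B
LTV 70–85%: Lender B 799/1262 = 63.3%, Union Mortgage 348/670 = 51.9% → Lender B
Overall: Lender B 1380/2947 = 46.8%, Union Mortgage 1767/3292 = 53.7% → Union Mortgage
(Lender B wins every loan-to-value group but Union Mortgage wins overall — Lender B's loans skew toward the low-rate LTV over 85% group.)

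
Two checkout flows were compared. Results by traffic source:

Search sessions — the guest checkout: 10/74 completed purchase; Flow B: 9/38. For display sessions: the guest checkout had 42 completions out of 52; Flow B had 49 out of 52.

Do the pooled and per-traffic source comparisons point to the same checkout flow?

Search: the guest checkout 10/74 = 13.5%, Flow B 9/38 = 23.7% → Flow B
Display: the guest checkout 42/52 = 80.8%, Flow B 49/52 = 94.2% → Flow B
Overall: the guest checkout 52/126 = 41.3%, Flow B 58/90 = 64.4% → Flow B
Flow B wins overall and in every traffic group — no reversal.

Yes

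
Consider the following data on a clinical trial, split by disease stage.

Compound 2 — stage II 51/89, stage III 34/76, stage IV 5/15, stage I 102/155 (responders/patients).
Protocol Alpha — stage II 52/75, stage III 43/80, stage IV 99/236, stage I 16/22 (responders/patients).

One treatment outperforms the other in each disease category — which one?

Protocol Alpha

Stage II: Compound 2 51/89 = 57.3%, Protocol Alpha 52/75 = 69.3% → Protocol Alpha
Stage III: Compound 2 34/76 = 44.7%, Protocol Alpha 43/80 = 53.8% → Protocol Alpha
Stage IV: Compound 2 5/15 = 33.3%, Protocol Alpha 99/236 = 41.9% → Protocol Alpha
Stage I: Compound 2 102/155 = 65.8%, Protocol Alpha 16/22 = 72.7% → Protocol Alpha
Protocol Alpha has the higher rate in all 4 groups.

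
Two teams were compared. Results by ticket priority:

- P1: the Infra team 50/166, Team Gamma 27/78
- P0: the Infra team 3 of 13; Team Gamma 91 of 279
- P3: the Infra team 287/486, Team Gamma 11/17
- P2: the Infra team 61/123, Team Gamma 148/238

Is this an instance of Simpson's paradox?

P1: the Infra team 50/166 = 30.1%, Team Gamma 27/78 = 34.6% → Team Gamma
P0: the Infra team 3/13 = 23.1%, Team Gamma 91/279 = 32.6% → Team Gamma
P3: the Infra team 287/486 = 59.1%, Team Gamma 11/17 = 64.7% → Team Gamma
P2: the Infra team 61/123 = 49.6%, Team Gamma 148/238 = 62.2% → Team Gamma
Overall: the Infra team 401/788 = 50.9%, Team Gamma 277/612 = 45.3% → the Infra team
Team Gamma wins each ticket group but the Infra team wins overall — the comparison reverses. Team Gamma's tickets skew toward P0, which has a lower base rate.

Yes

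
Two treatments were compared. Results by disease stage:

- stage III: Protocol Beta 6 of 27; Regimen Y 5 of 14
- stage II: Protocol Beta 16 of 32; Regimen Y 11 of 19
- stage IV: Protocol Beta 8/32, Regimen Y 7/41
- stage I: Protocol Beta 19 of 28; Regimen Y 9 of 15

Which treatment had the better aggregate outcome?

Protocol Beta

Stage III: Protocol Beta 6/27 = 22.2%, Regimen Y 5/14 = 35.7% → Regimen Y
Stage II: Protocol Beta 16/32 = 50.0%, Regimen Y 11/19 = 57.9% → Regimen Y
Stage IV: Protocol Beta 8/32 = 25.0%, Regimen Y 7/41 = 17.1% → Protocol Beta
Stage I: Protocol Beta 19/28 = 67.9%, Regimen Y 9/15 = 60.0% → Protocol Beta
Overall: Protocol Beta 49/119 = 41.2%, Regimen Y 32/89 = 36.0% → Protocol Beta
(Neither sweeps every disease group, but Protocol Beta has the higher pooled rate.)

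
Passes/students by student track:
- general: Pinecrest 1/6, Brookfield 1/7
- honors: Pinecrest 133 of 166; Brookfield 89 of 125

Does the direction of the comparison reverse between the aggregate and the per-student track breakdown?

General: Pinecrest 1/6 = 16.7%, Brookfield 1/7 = 14.3% → Pinecrest
Honors: Pinecrest 133/166 = 80.1%, Brookfield 89/125 = 71.2% → Pinecrest
Overall: Pinecrest 134/172 = 77.9%, Brookfield 90/132 = 68.2% → Pinecrest
Pinecrest wins overall and in every student group — no reversal.

No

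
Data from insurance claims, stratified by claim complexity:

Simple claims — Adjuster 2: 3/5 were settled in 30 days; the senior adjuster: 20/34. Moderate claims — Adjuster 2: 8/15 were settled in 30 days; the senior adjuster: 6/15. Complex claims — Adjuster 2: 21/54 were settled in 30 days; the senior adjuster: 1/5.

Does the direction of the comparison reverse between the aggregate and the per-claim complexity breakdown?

Simple: Adjuster 2 3/5 = 60.0%, the senior adjuster 20/34 = 58.8% → Adjuster 2
Moderate: Adjuster 2 8/15 = 53.3%, the senior adjuster 6/15 = 40.0% → Adjuster 2
Complex: Adjuster 2 21/54 = 38.9%, the senior adjuster 1/5 = 20.0% → Adjuster 2
Overall: Adjuster 2 32/74 = 43.2%, the senior adjuster 27/54 = 50.0% → the senior adjuster
Adjuster 2 wins each claim group but the senior adjuster wins overall — the comparison reverses. Adjuster 2's claims skew toward complex, which has a lower base rate.

Yes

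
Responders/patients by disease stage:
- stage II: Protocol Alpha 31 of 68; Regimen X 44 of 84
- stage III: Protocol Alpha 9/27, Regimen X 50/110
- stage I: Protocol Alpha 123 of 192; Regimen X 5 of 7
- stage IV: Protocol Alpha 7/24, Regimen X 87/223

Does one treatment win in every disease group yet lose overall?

Stage II: Protocol Alpha 31/68 = 45.6%, Regimen X 44/84 = 52.4% → Regimen X
Stage III: Protocol Alpha 9/27 = 33.3%, Regimen X 50/110 = 45.5% → Regimen X
Stage I: Protocol Alpha 123/192 = 64.1%, Regimen X 5/7 = 71.4% → Regimen X
Stage IV: Protocol Alpha 7/24 = 29.2%, Regimen X 87/223 = 39.0% → Regimen X
Overall: Protocol Alpha 170/311 = 54.7%, Regimen X 186/424 = 43.9% → Protocol Alpha
Regimen X wins each disease group but Protocol Alpha wins overall — the comparison reverses. Regimen X's patients skew toward stage IV, which has a lower base rate.

Yes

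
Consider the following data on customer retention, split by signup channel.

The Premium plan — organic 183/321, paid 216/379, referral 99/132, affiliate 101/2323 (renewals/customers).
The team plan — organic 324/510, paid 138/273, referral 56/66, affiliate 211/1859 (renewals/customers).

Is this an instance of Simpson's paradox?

Organic: the Premium plan 183/321 = 57.0%, the team plan 324/510 = 63.5% → the team plan
Paid: the Premium plan 216/379 = 57.0%, the team plan 138/273 = 50.5% → the Premium plan
Referral: the Premium plan 99/132 = 75.0%, the team plan 56/66 = 84.8% → the team plan
Affiliate: the Premium plan 101/2323 = 4.3%, the team plan 211/1859 = 11.4% → the team plan
Overall: the Premium plan 599/3155 = 19.0%, the team plan 729/2708 = 26.9% → the team plan
Neither sweeps: the Premium plan wins 1 of 4 groups, the team plan wins 3. The team plan wins overall but not every group — no Simpson reversal.

No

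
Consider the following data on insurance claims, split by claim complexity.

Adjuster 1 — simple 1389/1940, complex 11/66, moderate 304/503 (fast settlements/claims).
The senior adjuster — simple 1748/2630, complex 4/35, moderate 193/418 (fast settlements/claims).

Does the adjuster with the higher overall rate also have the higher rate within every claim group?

Yes

Simple: Adjuster 1 1389/1940 = 71.6%, the senior adjuster 1748/2630 = 66.5% → Adjuster 1
Complex: Adjuster 1 11/66 = 16.7%, the senior adjuster 4/35 = 11.4% → Adjuster 1
Moderate: Adjuster 1 304/503 = 60.4%, the senior adjuster 193/418 = 46.2% → Adjuster 1
Overall: Adjuster 1 1704/2509 = 67.9%, the senior adjuster 1945/3083 = 63.1% → Adjuster 1
Adjuster 1 wins overall and in every claim group — no reversal.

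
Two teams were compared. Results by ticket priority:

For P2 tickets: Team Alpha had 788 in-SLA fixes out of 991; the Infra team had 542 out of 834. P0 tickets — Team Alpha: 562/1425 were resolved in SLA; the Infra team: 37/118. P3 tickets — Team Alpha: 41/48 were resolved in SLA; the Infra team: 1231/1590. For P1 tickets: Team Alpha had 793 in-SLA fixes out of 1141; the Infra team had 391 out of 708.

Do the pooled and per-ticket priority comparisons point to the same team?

No

P2: Team Alpha 788/991 = 79.5%, the Infra team 542/834 = 65.0% → Team Alpha
P0: Team Alpha 562/1425 = 39.4%, the Infra team 37/118 = 31.4% → Team Alpha
P3: Team Alpha 41/48 = 85.4%, the Infra team 1231/1590 = 77.4% → Team Alpha
P1: Team Alpha 793/1141 = 69.5%, the Infra team 391/708 = 55.2% → Team Alpha
Overall: Team Alpha 2184/3605 = 60.6%, the Infra team 2201/3250 = 67.7% → the Infra team
Team Alpha wins each ticket group but the Infra team wins overall — the comparison reverses. Team Alpha's tickets skew toward P0, which has a lower base rate.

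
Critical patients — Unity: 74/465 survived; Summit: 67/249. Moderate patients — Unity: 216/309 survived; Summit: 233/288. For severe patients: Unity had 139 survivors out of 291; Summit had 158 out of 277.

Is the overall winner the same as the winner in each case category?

Yes

Critical: Unity 74/465 = 15.9%, Summit 67/249 = 26.9% → Summit
Moderate: Unity 216/309 = 69.9%, Summit 233/288 = 80.9% → Summit
Severe: Unity 139/291 = 47.8%, Summit 158/277 = 57.0% → Summit
Overall: Unity 429/1065 = 40.3%, Summit 458/814 = 56.3% → Summit
Summit wins overall and in every case group — no reversal.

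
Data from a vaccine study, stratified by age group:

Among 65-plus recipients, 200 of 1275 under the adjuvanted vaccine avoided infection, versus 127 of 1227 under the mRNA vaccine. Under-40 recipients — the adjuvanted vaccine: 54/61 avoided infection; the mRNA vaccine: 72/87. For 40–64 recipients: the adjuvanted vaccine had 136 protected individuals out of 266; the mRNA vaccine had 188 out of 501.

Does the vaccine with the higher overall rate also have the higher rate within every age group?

65-plus: the adjuvanted vaccine 200/1275 = 15.7%, the mRNA vaccine 127/1227 = 10.4% → the adjuvanted vaccine
Under-40: the adjuvanted vaccine 54/61 = 88.5%, the mRNA vaccine 72/87 = 82.8% → the adjuvanted vaccine
40–64: the adjuvanted vaccine 136/266 = 51.1%, the mRNA vaccine 188/501 = 37.5% → the adjuvanted vaccine
Overall: the adjuvanted vaccine 390/1602 = 24.3%, the mRNA vaccine 387/1815 = 21.3% → the adjuvanted vaccine
The adjuvanted vaccine wins overall and in every age group — no reversal.

Yes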